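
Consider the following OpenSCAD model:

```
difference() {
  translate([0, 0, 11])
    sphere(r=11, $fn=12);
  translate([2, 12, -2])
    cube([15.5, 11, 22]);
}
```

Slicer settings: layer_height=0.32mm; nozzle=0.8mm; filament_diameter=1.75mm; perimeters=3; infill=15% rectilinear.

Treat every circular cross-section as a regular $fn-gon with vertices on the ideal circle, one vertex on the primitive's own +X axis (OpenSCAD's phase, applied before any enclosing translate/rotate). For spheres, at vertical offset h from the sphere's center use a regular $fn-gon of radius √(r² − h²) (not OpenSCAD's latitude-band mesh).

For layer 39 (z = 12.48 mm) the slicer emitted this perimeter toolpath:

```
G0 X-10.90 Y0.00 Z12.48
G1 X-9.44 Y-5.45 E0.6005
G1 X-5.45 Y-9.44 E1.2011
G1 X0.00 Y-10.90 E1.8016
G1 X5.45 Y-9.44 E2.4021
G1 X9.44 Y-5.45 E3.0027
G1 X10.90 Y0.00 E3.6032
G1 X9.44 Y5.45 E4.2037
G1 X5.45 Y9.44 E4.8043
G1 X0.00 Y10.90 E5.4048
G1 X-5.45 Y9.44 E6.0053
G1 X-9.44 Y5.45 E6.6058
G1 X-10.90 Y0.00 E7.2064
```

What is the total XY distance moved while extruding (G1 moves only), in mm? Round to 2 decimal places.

Sum the Euclidean lengths of each G1 segment: total = 67.71 mm.

67.71 mm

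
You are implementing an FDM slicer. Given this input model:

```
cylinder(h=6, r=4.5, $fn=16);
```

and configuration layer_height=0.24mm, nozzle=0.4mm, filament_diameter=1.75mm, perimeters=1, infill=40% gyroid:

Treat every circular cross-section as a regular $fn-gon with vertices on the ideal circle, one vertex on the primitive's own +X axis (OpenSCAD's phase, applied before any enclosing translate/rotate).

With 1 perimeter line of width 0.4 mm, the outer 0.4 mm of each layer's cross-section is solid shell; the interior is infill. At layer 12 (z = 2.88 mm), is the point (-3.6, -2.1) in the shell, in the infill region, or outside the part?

At z = 2.88 mm: the cylinder: section is a regular 16-gon, circumradius r=4.5. Overall, the cross-section is a single solid region. The nearest boundary edge runs (-4.16, -1.72)→(-3.18, -3.18); distance from the point to it = 0.25 mm. The point is inside the cross-section, 0.25 mm from the nearest boundary — within the 0.4 mm shell band (1 × 0.4).

shell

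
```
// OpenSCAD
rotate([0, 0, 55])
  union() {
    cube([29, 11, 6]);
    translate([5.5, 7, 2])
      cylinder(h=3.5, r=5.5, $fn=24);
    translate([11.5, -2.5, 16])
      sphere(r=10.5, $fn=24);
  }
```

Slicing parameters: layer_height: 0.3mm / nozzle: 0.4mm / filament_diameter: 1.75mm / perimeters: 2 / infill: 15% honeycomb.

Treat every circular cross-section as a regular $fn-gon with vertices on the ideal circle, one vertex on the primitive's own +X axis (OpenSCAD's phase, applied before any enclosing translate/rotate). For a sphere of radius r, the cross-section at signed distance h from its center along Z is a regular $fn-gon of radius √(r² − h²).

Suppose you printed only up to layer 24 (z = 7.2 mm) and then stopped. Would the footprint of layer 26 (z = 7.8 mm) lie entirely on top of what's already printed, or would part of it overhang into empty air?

Compare the two slices. At z = 7.2: the cube does not reach this height (z outside [0, 6]); the cylinder at (5.5, 7) is absent (z outside [2, 5.5]); the r=10.5 sphere at (11.5, -2.5) slices to a regular 24-gon of circumradius 5.728 (√(r²−h²) with h=8.8 from center) (area = (24/2)·5.728²·sin(360°/24) = 101.90 mm²); Combining (union): only the r=10.5 sphere at (11.5, -2.5) is present, so the union is just that shape — area = 101.90 mm²; (rotated 55° about Z; rotation is an isometry so areas/perimeters/island counts are preserved). At z = 7.8: the cube is absent (z outside [0, 6]); the cylinder at (5.5, 7) is not intersected at this z (z outside [2, 5.5]); the sphere at (11.5, -2.5): section is a regular 24-gon, circumradius = √(r²−h²) = √(10.5²−8.2²) = 6.558 (area = (24/2)·6.558²·sin(360°/24) = 133.58 mm²); Taking the union: only the r=10.5 sphere at (11.5, -2.5) is present, so the union is just that shape — area = 133.58 mm²; (rotated 55° about Z; rotation is an isometry so areas/perimeters/island counts are preserved). Checking containment: at z = 7.8 the cross-section extends beyond the z = 7.2 cross-section by about 31.68 mm².

part overhangs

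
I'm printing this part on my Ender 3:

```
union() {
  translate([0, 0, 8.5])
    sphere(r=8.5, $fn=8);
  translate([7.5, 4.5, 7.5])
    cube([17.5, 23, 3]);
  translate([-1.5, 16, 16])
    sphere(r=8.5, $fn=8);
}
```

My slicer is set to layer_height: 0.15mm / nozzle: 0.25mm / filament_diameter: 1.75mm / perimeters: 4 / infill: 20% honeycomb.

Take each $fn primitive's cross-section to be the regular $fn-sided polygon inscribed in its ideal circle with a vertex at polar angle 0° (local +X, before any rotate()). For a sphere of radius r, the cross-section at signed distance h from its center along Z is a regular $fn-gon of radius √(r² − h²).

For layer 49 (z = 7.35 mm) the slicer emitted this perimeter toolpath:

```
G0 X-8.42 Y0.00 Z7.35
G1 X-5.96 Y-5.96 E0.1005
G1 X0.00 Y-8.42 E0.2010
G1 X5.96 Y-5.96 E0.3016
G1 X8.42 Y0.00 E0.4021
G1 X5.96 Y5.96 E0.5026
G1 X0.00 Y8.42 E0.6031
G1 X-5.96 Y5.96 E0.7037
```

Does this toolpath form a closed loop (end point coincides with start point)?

Start point (G0): (-8.42, 0.00). End point (last G1): the path does not return to the start — open.

no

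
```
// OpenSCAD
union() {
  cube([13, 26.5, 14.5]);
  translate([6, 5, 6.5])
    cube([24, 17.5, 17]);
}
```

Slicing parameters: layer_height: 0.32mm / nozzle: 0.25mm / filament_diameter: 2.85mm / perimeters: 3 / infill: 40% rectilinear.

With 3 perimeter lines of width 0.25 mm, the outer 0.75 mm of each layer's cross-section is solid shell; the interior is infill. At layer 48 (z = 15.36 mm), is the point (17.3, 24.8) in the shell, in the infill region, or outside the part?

At z = 15.36 mm: the cube does not reach this height (z outside [0, 14.5]); the cube at (6, 5) is present — its section is the full 24×17.5 rectangle; Combining (union): only the 24×17.5 cube at (6, 5) is present, so the union is just that shape — 1 connected region. Overall, the cross-section is a single solid region. The nearest boundary edge runs (30.00, 22.50)→(6.00, 22.50); distance from the point to it = 2.30 mm. The point is not inside any of the regions above, so it lies outside the cross-section (2.30 mm from the nearest boundary).

outside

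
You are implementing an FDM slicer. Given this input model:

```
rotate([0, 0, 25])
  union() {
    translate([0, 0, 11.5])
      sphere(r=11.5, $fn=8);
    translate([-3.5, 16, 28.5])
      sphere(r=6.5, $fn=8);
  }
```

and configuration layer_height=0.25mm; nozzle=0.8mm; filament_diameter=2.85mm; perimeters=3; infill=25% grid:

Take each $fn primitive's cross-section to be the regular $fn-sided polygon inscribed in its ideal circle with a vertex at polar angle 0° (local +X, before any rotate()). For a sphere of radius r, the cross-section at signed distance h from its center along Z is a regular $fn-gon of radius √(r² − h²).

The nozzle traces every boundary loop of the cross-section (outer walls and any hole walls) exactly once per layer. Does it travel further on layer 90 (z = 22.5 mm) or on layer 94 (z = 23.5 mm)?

layer 90 (z = 22.5 mm)

Layer 90 (z = 22.5): the r=11.5 sphere contributes a regular 8-gon of circumradius √(11.5²−11²) = 3.354 (perimeter = 2·8·3.354·sin(180°/8) = 20.54 mm); the r=6.5 sphere at (-3.5, 16) slices to a regular 8-gon of circumradius 2.500 (√(r²−h²) with h=6 from center) (perimeter = 2·8·2.500·sin(180°/8) = 15.31 mm); Merging all regions: the 2 present regions are separate (no shared area or edge), so areas and boundary lengths simply add and each stays a separate island — boundary = 35.84 mm; (whole slice rotated 25° about Z — lengths, areas and connectivity unchanged). So its perimeter = 35.84 mm. Layer 94 (z = 23.5): the sphere does not reach this height (|z−center|=12.000 > r=11.5); the r=6.5 sphere at (-3.5, 16) contributes a regular 8-gon of circumradius √(6.5²−5²) = 4.153 (perimeter = 2·8·4.153·sin(180°/8) = 25.43 mm); Combining (union): only the r=6.5 sphere at (-3.5, 16) is present, so the union is just that shape — boundary = 25.43 mm; (rotated 25° about Z; rotation is an isometry so areas/perimeters/island counts are preserved). So its perimeter = 25.43 mm. Layer 90 is larger (35.84 vs 25.43 mm).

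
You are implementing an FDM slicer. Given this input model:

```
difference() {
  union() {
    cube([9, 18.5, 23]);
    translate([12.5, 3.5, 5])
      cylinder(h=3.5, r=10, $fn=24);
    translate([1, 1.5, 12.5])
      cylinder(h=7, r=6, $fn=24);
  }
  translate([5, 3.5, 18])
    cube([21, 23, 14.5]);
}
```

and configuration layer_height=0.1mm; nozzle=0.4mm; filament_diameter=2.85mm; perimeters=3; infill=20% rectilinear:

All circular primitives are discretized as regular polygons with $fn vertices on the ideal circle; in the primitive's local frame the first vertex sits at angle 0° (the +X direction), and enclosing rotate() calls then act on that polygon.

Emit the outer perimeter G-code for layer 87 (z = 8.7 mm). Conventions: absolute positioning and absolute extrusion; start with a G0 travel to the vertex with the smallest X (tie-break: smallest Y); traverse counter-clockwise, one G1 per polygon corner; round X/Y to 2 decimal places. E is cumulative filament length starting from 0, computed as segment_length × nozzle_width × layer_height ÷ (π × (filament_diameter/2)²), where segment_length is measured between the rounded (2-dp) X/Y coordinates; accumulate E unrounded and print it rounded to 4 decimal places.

G0 X0.00 Y0.00 Z8.70
G1 X9.00 Y0.00 E0.0564
G1 X9.00 Y18.50 E0.1724
G1 X0.00 Y18.50 E0.2289
G1 X0.00 Y0.00 E0.3449

At z = 8.7 mm: the cube (footprint 9×18.5) is included at this height; the cylinder at (12.5, 3.5) is not intersected at this z (z outside [5, 8.5]); the cylinder at (1, 1.5) is not intersected at this z (z outside [12.5, 19.5]); Merging all regions: only the 9×18.5 cube is present, so the union is just that shape — 1 connected region; the cube at (5, 3.5) does not reach this height (z outside [18, 32.5]); After the difference (first − rest): none of the subtracted shapes is present at this height, so that combined region is unchanged — 1 connected region. The outline is a single polygon with 4 vertices. Extrusion per mm of travel: 0.4 × 0.1 / (π × 1.425²) = 0.006270. Accumulating E over each segment gives final E = 0.3449.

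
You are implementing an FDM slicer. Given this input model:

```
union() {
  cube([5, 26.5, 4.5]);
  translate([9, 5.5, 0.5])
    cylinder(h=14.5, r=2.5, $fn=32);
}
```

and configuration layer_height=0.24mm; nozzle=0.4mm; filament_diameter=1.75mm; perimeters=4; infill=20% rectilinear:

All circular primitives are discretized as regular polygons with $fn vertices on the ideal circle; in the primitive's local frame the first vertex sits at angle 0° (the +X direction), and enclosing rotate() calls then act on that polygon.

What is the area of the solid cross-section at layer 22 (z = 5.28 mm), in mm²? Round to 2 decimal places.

At z = 5.28 mm: the cube does not reach this height (z outside [0, 4.5]); the r=2.5 cylinder at (9, 5.5) contributes a regular 32-gon of circumradius 2.5 (area = (32/2)·2.500²·sin(360°/32) = 19.51 mm²); Combining (union): only the r=2.5 cylinder at (9, 5.5) is present, so the union is just that shape — area = 19.51 mm². Overall, the cross-section is a single solid region. Net area = 19.51 mm².

19.51 mm²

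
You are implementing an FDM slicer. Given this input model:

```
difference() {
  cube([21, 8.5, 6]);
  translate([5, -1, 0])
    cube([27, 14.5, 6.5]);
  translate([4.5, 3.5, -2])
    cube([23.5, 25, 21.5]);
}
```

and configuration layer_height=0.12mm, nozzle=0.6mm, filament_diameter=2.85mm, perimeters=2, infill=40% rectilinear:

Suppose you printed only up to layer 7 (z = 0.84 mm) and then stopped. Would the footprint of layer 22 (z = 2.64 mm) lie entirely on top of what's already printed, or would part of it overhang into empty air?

Compare the two slices. At z = 0.84: the cube is present — its section is the full 21×8.5 rectangle (area 178.50 mm²); the cube at (5, -1) (footprint 27×14.5) is included at this height (area 391.50 mm²); the 23.5×25 cube at (4.5, 3.5) contributes its full rectangle (area 587.50 mm²); After the difference (first − rest): starting from the 21×8.5 cube (178.50 mm²), the 27×14.5 cube at (5, -1) partially overlaps it — only the 136.00 mm² overlap (of its 391.50 mm²) is removed, clipping the outline; the 23.5×25 cube at (4.5, 3.5) partially overlaps it — only the 2.50 mm² overlap (of its 587.50 mm²) is removed, clipping the outline — area = 40.00 mm². At z = 2.64: the 21×8.5 cube contributes its full rectangle (area 178.50 mm²); the cube at (5, -1) is present — its section is the full 27×14.5 rectangle (area 391.50 mm²); the cube at (4.5, 3.5) (footprint 23.5×25) is included at this height (area 587.50 mm²); Taking the first minus the rest: starting from the 21×8.5 cube (178.50 mm²), the 27×14.5 cube at (5, -1) partially overlaps it — only the 136.00 mm² overlap (of its 391.50 mm²) is removed, clipping the outline; the 23.5×25 cube at (4.5, 3.5) partially overlaps it — only the 2.50 mm² overlap (of its 587.50 mm²) is removed, clipping the outline — area = 40.00 mm². Checking containment: the cross-section at z = 2.64 is a subset of the cross-section at z = 0.84.

entirely on top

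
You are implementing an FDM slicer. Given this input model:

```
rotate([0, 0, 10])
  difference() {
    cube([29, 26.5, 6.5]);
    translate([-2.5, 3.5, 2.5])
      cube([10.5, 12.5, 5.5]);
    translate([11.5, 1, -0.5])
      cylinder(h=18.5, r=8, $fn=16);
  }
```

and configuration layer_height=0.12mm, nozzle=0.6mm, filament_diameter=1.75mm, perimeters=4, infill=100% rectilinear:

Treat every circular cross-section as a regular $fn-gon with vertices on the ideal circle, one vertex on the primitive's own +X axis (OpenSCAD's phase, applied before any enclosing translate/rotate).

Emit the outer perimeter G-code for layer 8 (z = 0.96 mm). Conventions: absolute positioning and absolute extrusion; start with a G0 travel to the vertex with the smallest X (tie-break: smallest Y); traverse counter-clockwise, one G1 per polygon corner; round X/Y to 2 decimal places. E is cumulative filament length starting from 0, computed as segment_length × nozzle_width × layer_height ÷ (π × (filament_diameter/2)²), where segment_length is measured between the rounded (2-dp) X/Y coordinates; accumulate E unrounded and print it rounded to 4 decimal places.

G0 X-4.60 Y26.10 Z0.96
G1 X0.00 Y0.00 E0.7933
G1 X3.64 Y0.64 E0.9040
G1 X3.27 Y1.59 E0.9345
G1 X3.34 Y4.71 E1.0279
G1 X4.60 Y7.57 E1.1214
G1 X6.85 Y9.73 E1.2148
G1 X9.76 Y10.86 E1.3083
G1 X12.88 Y10.79 E1.4017
G1 X15.74 Y9.53 E1.4952
G1 X17.90 Y7.28 E1.5886
G1 X19.03 Y4.37 E1.6820
G1 X19.01 Y3.35 E1.7126
G1 X28.56 Y5.04 E2.0029
G1 X23.96 Y31.13 E2.7959
G1 X-4.60 Y26.10 E3.6640

At z = 0.96 mm: the cube (footprint 29×26.5) is included at this height; the cube at (-2.5, 3.5) does not reach this height (z outside [2.5, 8]); the r=8 cylinder at (11.5, 1) gives a regular 16-gon of circumradius 8 (constant along its height); Taking the first minus the rest: starting from the 29×26.5 cube, the r=8 cylinder at (11.5, 1) partially overlaps it — only the 113.77 mm² overlap (of its 195.93 mm²) is removed, clipping the outline — 1 connected region; (whole slice rotated 10° about Z — lengths, areas and connectivity unchanged). The outline is a single polygon with 15 vertices. Extrusion per mm of travel: 0.6 × 0.12 / (π × 0.875²) = 0.029934. Accumulating E over each segment gives final E = 3.6640.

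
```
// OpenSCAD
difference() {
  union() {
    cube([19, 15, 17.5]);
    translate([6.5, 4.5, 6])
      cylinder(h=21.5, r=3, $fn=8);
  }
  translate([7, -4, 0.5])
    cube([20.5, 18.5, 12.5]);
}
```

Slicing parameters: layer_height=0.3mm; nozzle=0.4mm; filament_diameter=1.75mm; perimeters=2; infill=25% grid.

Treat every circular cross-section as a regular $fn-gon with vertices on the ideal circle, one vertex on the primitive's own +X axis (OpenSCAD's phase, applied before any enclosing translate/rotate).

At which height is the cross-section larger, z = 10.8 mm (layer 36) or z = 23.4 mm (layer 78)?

Layer 36 (z = 10.8): the 19×15 cube contributes its full rectangle (area 285.00 mm²); the r=3 cylinder at (6.5, 4.5) gives a regular 8-gon of circumradius 3 (constant along its height) (area = (8/2)·3.000²·sin(360°/8) = 25.46 mm²); Merging all regions: the r=3 cylinder at (6.5, 4.5) lies entirely inside the 19×15 cube, so the union is just the 19×15 cube — area = 285.00 mm²; the cube at (7, -4) (footprint 20.5×18.5) is included at this height (area 379.25 mm²); After the difference (first − rest): starting from the result so far (285.00 mm²), the 20.5×18.5 cube at (7, -4) partially overlaps it — only the 174.00 mm² overlap (of its 379.25 mm²) is removed, clipping the outline — area = 111.00 mm². So its area = 111.00 mm². Layer 78 (z = 23.4): the cube is absent (z outside [0, 17.5]); the cylinder at (6.5, 4.5): section is a regular 8-gon, circumradius r=3 (area = (8/2)·3.000²·sin(360°/8) = 25.46 mm²); Combining (union): only the r=3 cylinder at (6.5, 4.5) is present, so the union is just that shape — area = 25.46 mm²; the cube at (7, -4) is not intersected at this z (z outside [0.5, 13]); After the difference (first − rest): none of the subtracted shapes is present at this height, so the result so far is unchanged — area = 25.46 mm². So its area = 25.46 mm². Layer 36 is larger (111.00 vs 25.46 mm²).

layer 36 (z = 10.8 mm)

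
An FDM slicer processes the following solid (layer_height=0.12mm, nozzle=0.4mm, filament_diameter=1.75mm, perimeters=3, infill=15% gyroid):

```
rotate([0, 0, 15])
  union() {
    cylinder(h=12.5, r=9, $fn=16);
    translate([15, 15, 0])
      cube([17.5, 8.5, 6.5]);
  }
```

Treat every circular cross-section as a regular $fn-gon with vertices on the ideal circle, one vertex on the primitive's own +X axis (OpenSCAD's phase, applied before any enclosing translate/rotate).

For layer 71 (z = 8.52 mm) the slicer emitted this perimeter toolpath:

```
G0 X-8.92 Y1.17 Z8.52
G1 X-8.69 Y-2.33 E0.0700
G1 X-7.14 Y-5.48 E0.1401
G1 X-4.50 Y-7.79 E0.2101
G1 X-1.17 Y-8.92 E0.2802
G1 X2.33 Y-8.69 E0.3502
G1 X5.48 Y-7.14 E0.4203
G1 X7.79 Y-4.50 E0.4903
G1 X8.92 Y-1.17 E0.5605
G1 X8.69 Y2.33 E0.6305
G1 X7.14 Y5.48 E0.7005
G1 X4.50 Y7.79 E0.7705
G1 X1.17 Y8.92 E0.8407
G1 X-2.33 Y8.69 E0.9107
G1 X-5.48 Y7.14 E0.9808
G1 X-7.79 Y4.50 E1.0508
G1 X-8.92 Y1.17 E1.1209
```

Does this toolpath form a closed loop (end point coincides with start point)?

Start point (G0): (-8.92, 1.17). End point (last G1): the path returns to the start — closed.

yes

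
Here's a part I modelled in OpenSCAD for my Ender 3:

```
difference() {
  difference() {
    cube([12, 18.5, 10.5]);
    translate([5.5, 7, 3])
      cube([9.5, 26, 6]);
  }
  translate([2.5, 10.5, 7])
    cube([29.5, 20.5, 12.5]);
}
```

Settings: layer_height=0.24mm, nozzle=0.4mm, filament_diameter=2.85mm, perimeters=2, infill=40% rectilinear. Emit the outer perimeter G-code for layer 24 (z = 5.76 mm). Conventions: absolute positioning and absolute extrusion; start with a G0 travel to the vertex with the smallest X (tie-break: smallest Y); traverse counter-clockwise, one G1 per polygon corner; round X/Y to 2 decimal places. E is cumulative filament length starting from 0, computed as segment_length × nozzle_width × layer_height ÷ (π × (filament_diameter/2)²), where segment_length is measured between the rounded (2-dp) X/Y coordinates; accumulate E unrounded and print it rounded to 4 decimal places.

G0 X0.00 Y0.00 Z5.76
G1 X12.00 Y0.00 E0.1806
G1 X12.00 Y7.00 E0.2859
G1 X5.50 Y7.00 E0.3837
G1 X5.50 Y18.50 E0.5568
G1 X0.00 Y18.50 E0.6396
G1 X0.00 Y0.00 E0.9180

At z = 5.76 mm: the cube (footprint 12×18.5) is included at this height; the cube at (5.5, 7) (footprint 9.5×26) is included at this height; Subtracting the remaining from the first: starting from the 12×18.5 cube, the 9.5×26 cube at (5.5, 7) partially overlaps it — only the 74.75 mm² overlap (of its 247.00 mm²) is removed, clipping the outline — 1 connected region; the cube at (2.5, 10.5) does not reach this height (z outside [7, 19.5]); Subtracting the remaining from the first: none of the subtracted shapes is present at this height, so the result so far is unchanged — 1 connected region. The outline is a single polygon with 6 vertices. Extrusion per mm of travel: 0.4 × 0.24 / (π × 1.425²) = 0.015048. Accumulating E over each segment gives final E = 0.9180.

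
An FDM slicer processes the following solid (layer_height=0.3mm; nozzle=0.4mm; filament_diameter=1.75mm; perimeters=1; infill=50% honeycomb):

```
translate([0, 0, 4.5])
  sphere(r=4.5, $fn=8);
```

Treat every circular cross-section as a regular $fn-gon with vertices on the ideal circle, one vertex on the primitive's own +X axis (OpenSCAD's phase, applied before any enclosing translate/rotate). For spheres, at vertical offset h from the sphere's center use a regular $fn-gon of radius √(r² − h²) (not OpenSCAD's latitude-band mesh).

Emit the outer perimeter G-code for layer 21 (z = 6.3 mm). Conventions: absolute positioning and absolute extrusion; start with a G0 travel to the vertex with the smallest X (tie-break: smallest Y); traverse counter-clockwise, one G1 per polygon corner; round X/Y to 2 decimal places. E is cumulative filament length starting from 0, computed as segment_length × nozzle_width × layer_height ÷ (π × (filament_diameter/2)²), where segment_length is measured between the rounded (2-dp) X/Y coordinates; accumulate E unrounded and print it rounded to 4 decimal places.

At z = 6.3 mm: the sphere: section is a regular 8-gon, circumradius = √(r²−h²) = √(4.5²−1.8²) = 4.124. The outline is a single polygon with 8 vertices. Extrusion per mm of travel: 0.4 × 0.3 / (π × 0.875²) = 0.049890. Accumulating E over each segment gives final E = 1.2600.

G0 X-4.12 Y0.00 Z6.30
G1 X-2.92 Y-2.92 E0.1575
G1 X0.00 Y-4.12 E0.3150
G1 X2.92 Y-2.92 E0.4725
G1 X4.12 Y0.00 E0.6300
G1 X2.92 Y2.92 E0.7875
G1 X0.00 Y4.12 E0.9450
G1 X-2.92 Y2.92 E1.1025
G1 X-4.12 Y0.00 E1.2600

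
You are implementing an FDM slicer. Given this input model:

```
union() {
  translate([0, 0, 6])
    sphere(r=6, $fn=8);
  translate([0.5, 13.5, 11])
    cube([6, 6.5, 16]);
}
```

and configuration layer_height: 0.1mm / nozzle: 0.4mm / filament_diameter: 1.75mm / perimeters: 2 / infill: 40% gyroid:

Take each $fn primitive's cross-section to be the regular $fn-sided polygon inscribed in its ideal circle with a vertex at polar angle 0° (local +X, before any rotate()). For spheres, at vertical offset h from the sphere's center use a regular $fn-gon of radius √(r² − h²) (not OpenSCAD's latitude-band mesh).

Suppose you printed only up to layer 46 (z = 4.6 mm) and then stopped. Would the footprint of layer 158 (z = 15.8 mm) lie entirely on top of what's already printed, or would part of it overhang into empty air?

Compare the two slices. At z = 4.6: the r=6 sphere slices to a regular 8-gon of circumradius 5.834 (√(r²−h²) with h=1.4 from center) (area = (8/2)·5.834²·sin(360°/8) = 96.28 mm²); the cube at (0.5, 13.5) is absent (z outside [11, 27]); Taking the union: only the r=6 sphere is present, so the union is just that shape — area = 96.28 mm². At z = 15.8: the sphere is not intersected at this z (|z−center|=9.800 > r=6); the cube at (0.5, 13.5) is present — its section is the full 6×6.5 rectangle (area 39.00 mm²); Combining (union): only the 6×6.5 cube at (0.5, 13.5) is present, so the union is just that shape — area = 39.00 mm². Checking containment: at z = 15.8 the cross-section extends beyond the z = 4.6 cross-section by about 39.00 mm².

part overhangs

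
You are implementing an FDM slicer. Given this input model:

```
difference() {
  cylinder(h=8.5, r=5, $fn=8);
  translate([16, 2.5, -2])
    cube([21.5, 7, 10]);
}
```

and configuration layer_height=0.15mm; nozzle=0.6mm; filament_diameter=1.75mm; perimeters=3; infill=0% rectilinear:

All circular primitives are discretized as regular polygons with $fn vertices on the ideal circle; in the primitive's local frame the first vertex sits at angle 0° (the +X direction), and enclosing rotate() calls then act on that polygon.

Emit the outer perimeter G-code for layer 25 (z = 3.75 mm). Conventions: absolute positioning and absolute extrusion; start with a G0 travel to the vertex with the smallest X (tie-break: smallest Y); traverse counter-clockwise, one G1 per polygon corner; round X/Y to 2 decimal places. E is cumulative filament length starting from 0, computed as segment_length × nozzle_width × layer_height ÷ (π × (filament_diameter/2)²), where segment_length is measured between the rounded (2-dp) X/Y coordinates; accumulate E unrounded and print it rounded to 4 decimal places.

G0 X-5.00 Y0.00 Z3.75
G1 X-3.54 Y-3.54 E0.1433
G1 X0.00 Y-5.00 E0.2866
G1 X3.54 Y-3.54 E0.4298
G1 X5.00 Y0.00 E0.5731
G1 X3.54 Y3.54 E0.7164
G1 X0.00 Y5.00 E0.8597
G1 X-3.54 Y3.54 E1.0030
G1 X-5.00 Y0.00 E1.1463

At z = 3.75 mm: the cylinder: section is a regular 8-gon, circumradius r=5; the cube at (16, 2.5) (footprint 21.5×7) is included at this height; Subtracting the remaining from the first: starting from the r=5 cylinder, the 21.5×7 cube at (16, 2.5) misses the remaining region (no effect) — 1 connected region. The outline is a single polygon with 8 vertices. Extrusion per mm of travel: 0.6 × 0.15 / (π × 0.875²) = 0.037418. Accumulating E over each segment gives final E = 1.1463.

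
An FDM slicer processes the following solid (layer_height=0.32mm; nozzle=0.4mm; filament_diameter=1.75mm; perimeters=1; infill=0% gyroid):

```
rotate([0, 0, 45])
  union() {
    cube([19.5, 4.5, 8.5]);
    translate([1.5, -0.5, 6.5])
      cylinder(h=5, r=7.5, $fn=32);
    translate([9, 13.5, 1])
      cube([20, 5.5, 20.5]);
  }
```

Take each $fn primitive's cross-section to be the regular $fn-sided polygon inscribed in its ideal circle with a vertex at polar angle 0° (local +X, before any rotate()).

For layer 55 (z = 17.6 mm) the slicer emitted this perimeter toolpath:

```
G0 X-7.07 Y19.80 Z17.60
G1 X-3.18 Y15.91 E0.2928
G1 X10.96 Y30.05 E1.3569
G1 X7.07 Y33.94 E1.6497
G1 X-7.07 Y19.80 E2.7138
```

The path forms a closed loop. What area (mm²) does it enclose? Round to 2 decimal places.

110.01 mm²

Apply the shoelace formula to the sequence of (X, Y) vertices; enclosed area = 110.01 mm².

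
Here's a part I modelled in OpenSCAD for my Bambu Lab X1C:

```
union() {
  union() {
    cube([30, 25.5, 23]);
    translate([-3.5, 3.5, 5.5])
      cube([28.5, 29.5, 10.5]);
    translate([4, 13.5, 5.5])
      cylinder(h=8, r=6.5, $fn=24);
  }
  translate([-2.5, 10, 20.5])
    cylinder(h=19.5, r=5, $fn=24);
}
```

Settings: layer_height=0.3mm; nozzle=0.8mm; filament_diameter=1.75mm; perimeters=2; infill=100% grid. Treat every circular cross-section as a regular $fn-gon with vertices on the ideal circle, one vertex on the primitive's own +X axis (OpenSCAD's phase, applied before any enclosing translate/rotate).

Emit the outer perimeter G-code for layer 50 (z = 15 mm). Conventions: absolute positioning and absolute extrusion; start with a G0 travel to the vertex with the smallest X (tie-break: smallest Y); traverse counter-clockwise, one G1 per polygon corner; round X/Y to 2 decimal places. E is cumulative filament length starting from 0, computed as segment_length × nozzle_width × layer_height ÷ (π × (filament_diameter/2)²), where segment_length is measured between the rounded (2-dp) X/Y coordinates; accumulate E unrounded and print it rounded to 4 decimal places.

G0 X-3.50 Y3.50 Z15.00
G1 X0.00 Y3.50 E0.3492
G1 X0.00 Y0.00 E0.6985
G1 X30.00 Y0.00 E3.6919
G1 X30.00 Y25.50 E6.2363
G1 X25.00 Y25.50 E6.7352
G1 X25.00 Y33.00 E7.4835
G1 X-3.50 Y33.00 E10.3273
G1 X-3.50 Y3.50 E13.2708

At z = 15 mm: the cube (footprint 30×25.5) is included at this height; the 28.5×29.5 cube at (-3.5, 3.5) contributes its full rectangle; the cylinder at (4, 13.5) is not intersected at this z (z outside [5.5, 13.5]); Taking the union: the regions partially overlap (shared area 550.00 mm²), so overlapping operands fuse into one piece — 1 connected region; the cylinder at (-2.5, 10) does not reach this height (z outside [20.5, 40]); Combining (union): only that combined region is present, so the union is just that shape — 1 connected region. The outline is a single polygon with 8 vertices. Extrusion per mm of travel: 0.8 × 0.3 / (π × 0.875²) = 0.099780. Accumulating E over each segment gives final E = 13.2708.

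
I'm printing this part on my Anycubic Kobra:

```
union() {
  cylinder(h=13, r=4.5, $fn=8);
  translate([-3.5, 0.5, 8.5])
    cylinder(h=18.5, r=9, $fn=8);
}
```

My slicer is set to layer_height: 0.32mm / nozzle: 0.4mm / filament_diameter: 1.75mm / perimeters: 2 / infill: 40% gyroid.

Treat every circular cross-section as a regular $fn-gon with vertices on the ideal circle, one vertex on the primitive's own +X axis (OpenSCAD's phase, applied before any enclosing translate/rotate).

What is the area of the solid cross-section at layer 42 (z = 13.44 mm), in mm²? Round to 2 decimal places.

229.10 mm²

At z = 13.44 mm: the cylinder does not reach this height (z outside [0, 13]); the r=9 cylinder at (-3.5, 0.5) contributes a regular 8-gon of circumradius 9 (area = (8/2)·9.000²·sin(360°/8) = 229.10 mm²); Combining (union): only the r=9 cylinder at (-3.5, 0.5) is present, so the union is just that shape — area = 229.10 mm². Overall, the cross-section is a single solid region. Net area = 229.10 mm².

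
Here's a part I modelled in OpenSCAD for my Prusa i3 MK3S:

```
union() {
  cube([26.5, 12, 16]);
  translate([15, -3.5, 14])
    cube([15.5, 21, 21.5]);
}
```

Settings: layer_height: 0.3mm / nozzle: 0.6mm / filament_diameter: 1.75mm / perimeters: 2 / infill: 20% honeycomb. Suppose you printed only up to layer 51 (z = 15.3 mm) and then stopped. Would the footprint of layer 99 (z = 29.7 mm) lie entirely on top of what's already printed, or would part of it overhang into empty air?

Compare the two slices. At z = 15.3: the cube is present — its section is the full 26.5×12 rectangle (area 318.00 mm²); the cube at (15, -3.5) (footprint 15.5×21) is included at this height (area 325.50 mm²); Merging all regions: the regions partially overlap — summed areas 643.50 mm² minus the doubly-counted overlap 138.00 mm² gives 505.50 mm² — area = 505.50 mm². At z = 29.7: the cube is not intersected at this z (z outside [0, 16]); the 15.5×21 cube at (15, -3.5) contributes its full rectangle (area 325.50 mm²); Combining (union): only the 15.5×21 cube at (15, -3.5) is present, so the union is just that shape — area = 325.50 mm². Checking containment: the cross-section at z = 29.7 is a subset of the cross-section at z = 15.3.

entirely on top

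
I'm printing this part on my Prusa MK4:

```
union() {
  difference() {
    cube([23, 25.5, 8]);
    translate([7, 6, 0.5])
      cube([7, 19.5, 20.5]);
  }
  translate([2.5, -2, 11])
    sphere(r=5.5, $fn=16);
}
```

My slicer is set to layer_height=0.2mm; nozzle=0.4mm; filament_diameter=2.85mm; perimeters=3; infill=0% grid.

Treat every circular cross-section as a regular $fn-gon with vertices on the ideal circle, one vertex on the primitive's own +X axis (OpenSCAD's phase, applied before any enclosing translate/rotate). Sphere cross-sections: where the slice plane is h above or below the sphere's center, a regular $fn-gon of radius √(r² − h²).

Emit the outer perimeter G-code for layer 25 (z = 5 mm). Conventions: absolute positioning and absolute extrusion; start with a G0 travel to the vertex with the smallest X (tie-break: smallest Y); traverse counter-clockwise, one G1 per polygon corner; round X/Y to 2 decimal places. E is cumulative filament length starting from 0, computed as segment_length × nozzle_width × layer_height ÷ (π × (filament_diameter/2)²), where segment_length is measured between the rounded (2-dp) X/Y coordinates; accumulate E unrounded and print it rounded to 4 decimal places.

G0 X0.00 Y0.00 Z5.00
G1 X23.00 Y0.00 E0.2884
G1 X23.00 Y25.50 E0.6082
G1 X14.00 Y25.50 E0.7211
G1 X14.00 Y6.00 E0.9656
G1 X7.00 Y6.00 E1.0534
G1 X7.00 Y25.50 E1.2979
G1 X0.00 Y25.50 E1.3857
G1 X0.00 Y0.00 E1.7055

At z = 5 mm: the cube (footprint 23×25.5) is included at this height; the cube at (7, 6) (footprint 7×19.5) is included at this height; Taking the first minus the rest: starting from the 23×25.5 cube, the 7×19.5 cube at (7, 6) lies inside it touching the edge (removes its full 136.50 mm²) — 1 connected region; the sphere at (2.5, -2) does not reach this height (|z−center|=6.000 > r=5.5); Taking the union: only that combined region is present, so the union is just that shape — 1 connected region. The outline is a single polygon with 8 vertices. Extrusion per mm of travel: 0.4 × 0.2 / (π × 1.425²) = 0.012540. Accumulating E over each segment gives final E = 1.7055.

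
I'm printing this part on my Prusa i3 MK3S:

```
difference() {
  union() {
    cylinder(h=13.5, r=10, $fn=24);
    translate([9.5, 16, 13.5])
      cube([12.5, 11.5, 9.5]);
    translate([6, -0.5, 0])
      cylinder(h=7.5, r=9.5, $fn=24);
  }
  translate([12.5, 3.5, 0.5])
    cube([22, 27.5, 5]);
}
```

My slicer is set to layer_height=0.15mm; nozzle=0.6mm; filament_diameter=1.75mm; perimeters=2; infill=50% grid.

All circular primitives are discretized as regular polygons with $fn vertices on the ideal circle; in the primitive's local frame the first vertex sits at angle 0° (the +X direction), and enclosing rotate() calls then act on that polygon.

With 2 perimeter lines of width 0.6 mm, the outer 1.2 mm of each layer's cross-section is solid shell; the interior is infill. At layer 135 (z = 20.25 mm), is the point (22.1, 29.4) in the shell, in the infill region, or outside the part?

At z = 20.25 mm: the cylinder is absent (z outside [0, 13.5]); the cube at (9.5, 16) (footprint 12.5×11.5) is included at this height; the cylinder at (6, -0.5) does not reach this height (z outside [0, 7.5]); Merging all regions: only the 12.5×11.5 cube at (9.5, 16) is present, so the union is just that shape — 1 connected region; the cube at (12.5, 3.5) is absent (z outside [0.5, 5.5]); After the difference (first − rest): none of the subtracted shapes is present at this height, so the result so far is unchanged — 1 connected region. Overall, the cross-section is a single solid region. The nearest boundary edge runs (22.00, 16.00)→(22.00, 27.50); distance from the point to it = 1.90 mm. The point is not inside any of the regions above, so it lies outside the cross-section (1.90 mm from the nearest boundary).

outside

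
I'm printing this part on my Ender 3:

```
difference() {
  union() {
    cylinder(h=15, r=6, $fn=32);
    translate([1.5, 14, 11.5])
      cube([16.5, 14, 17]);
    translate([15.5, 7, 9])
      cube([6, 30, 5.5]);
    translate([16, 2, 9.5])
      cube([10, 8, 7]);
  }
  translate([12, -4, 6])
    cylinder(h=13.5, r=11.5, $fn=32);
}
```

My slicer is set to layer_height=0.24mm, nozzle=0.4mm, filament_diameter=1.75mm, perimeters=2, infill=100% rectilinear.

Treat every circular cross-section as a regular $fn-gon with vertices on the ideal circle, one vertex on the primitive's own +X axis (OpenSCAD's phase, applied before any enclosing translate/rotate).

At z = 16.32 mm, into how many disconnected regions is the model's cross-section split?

At z = 16.32 mm: the cylinder does not reach this height (z outside [0, 15]); the cube at (1.5, 14) (footprint 16.5×14) is included at this height; the cube at (15.5, 7) is absent (z outside [9, 14.5]); the 10×8 cube at (16, 2) contributes its full rectangle; Combining (union): the 2 present regions are separate (no shared area or edge), so areas and boundary lengths simply add and each stays a separate island — 2 connected regions; the cylinder at (12, -4): section is a regular 32-gon, circumradius r=11.5; After the difference (first − rest): starting from that combined region, the r=11.5 cylinder at (12, -4) partially overlaps it — only the 16.82 mm² overlap (of its 412.81 mm²) is removed, clipping the outline — 2 connected regions. The result has 2 disconnected regions.

2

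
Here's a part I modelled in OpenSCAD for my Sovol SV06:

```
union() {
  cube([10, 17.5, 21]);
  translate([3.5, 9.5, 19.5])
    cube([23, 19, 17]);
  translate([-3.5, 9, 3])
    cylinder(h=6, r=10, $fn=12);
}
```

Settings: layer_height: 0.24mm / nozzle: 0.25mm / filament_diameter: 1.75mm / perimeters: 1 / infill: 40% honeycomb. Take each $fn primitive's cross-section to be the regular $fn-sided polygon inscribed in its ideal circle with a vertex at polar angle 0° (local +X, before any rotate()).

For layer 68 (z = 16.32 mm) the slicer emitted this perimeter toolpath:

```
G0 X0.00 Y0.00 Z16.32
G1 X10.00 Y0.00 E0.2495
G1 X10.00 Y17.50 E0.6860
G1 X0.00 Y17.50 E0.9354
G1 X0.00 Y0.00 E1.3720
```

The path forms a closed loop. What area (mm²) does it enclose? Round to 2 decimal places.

Apply the shoelace formula to the sequence of (X, Y) vertices; enclosed area = 175.00 mm².

175.00 mm²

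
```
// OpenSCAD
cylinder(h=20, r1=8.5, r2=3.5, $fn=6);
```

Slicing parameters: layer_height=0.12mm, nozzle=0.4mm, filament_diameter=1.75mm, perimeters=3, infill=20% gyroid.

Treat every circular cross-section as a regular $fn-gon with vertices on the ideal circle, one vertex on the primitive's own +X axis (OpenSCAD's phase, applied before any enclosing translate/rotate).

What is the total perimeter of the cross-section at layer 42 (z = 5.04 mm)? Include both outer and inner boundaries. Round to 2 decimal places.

43.44 mm

At z = 5.04 mm: the cone contributes a regular 6-gon of circumradius 7.240 (interpolated between r1=8.5 and r2=3.5 at t=0.252) (perimeter = 2·6·7.240·sin(180°/6) = 43.44 mm). Overall, the cross-section is a single solid region. Total boundary length (outer) = 43.44 mm.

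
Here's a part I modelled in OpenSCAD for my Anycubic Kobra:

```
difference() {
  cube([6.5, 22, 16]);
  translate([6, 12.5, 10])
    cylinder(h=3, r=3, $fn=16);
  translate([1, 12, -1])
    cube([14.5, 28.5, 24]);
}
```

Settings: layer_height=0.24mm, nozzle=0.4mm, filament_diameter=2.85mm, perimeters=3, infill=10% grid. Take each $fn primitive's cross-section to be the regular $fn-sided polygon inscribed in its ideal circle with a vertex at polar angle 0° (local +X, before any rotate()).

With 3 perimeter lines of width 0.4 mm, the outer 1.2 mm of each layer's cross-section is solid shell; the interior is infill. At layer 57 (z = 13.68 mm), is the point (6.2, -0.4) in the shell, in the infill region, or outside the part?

At z = 13.68 mm: the cube is present — its section is the full 6.5×22 rectangle; the cylinder at (6, 12.5) is absent (z outside [10, 13]); the cube at (1, 12) (footprint 14.5×28.5) is included at this height; Subtracting the remaining from the first: starting from the 6.5×22 cube, the 14.5×28.5 cube at (1, 12) partially overlaps it — only the 55.00 mm² overlap (of its 413.25 mm²) is removed, clipping the outline — 1 connected region. Overall, the cross-section is a single solid region. The nearest boundary edge runs (6.50, 0.00)→(0.00, 0.00); distance from the point to it = 0.40 mm. The point is not inside any of the regions above, so it lies outside the cross-section (0.40 mm from the nearest boundary).

outside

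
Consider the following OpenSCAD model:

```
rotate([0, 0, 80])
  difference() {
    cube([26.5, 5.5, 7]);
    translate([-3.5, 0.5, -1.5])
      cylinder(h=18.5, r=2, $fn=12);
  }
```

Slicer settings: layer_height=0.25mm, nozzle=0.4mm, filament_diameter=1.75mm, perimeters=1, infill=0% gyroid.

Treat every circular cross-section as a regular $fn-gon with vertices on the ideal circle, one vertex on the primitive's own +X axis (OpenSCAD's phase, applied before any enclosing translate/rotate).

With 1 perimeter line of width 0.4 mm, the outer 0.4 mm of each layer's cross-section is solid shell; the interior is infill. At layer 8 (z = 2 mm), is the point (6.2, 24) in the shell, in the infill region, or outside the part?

At z = 2 mm: the cube (footprint 26.5×5.5) is included at this height; the r=2 cylinder at (-3.5, 0.5) contributes a regular 12-gon of circumradius 2; After the difference (first − rest): starting from the 26.5×5.5 cube, the r=2 cylinder at (-3.5, 0.5) misses the remaining region (no effect) — 1 connected region; (whole slice rotated 80° about Z — lengths, areas and connectivity unchanged). Overall, the cross-section is a single solid region. Undo the 80° rotation: the query point maps to (24.712, -1.938) in the un-rotated model frame. The nearest boundary edge runs (26.50, 0.00)→(0.00, 0.00); distance from the point to it = 1.94 mm. The point is not inside any of the regions above, so it lies outside the cross-section (1.94 mm from the nearest boundary).

outside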